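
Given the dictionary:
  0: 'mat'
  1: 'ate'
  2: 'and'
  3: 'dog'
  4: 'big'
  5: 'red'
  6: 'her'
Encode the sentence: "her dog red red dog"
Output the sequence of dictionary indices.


Look up each word in the dictionary:
  'her' -> 6
  'dog' -> 3
  'red' -> 5
  'red' -> 5
  'dog' -> 3

Encoded: [6, 3, 5, 5, 3]


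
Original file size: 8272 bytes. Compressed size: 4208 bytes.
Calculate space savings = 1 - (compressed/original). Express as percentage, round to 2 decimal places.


ratio = compressed/original = 4208/8272 = 0.508704
savings = 1 - ratio = 1 - 0.508704 = 0.491296
as a percentage: 0.491296 * 100 = 49.13%

Space savings = 1 - 4208/8272 = 49.13%


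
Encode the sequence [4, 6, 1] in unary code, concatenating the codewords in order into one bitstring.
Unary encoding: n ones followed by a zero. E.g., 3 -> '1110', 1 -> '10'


Encode each number as n ones followed by a terminating 0:
  4 -> 11110 (5 bits)
  6 -> 1111110 (7 bits)
  1 -> 10 (2 bits)
Total length = 5 + 7 + 2 = 14 bits.

Unary([4, 6, 1]) = 11110111111010 (14 bits)


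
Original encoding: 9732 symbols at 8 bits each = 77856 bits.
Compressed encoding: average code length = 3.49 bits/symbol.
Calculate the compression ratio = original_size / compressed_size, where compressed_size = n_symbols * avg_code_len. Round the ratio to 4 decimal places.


original_size = n_symbols * orig_bits = 9732 * 8 = 77856 bits
compressed_size = n_symbols * avg_code_len = 9732 * 3.49 = 33964.68 bits
ratio = original_size / compressed_size = 77856 / 33964.68 = 2.2923

Compression ratio = 2.2923


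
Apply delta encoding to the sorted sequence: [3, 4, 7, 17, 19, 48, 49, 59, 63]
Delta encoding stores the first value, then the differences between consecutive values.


First value: 3
Deltas:
  4 - 3 = 1
  7 - 4 = 3
  17 - 7 = 10
  19 - 17 = 2
  48 - 19 = 29
  49 - 48 = 1
  59 - 49 = 10
  63 - 59 = 4


Delta encoded: [3, 1, 3, 10, 2, 29, 1, 10, 4]


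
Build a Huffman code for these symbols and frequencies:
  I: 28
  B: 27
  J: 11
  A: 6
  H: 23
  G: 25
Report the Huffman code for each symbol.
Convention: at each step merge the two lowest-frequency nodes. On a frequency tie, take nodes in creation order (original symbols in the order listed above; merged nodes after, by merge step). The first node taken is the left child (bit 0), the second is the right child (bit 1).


Huffman tree construction:
Step 1: Merge A(6) + J(11) = 17
Step 2: Merge (A+J)(17) + H(23) = 40
Step 3: Merge G(25) + B(27) = 52
Step 4: Merge I(28) + ((A+J)+H)(40) = 68
Step 5: Merge (G+B)(52) + (I+((A+J)+H))(68) = 120
Read each symbol's code off the tree from the root (left child = 0, right child = 1).

Codes:
  I: 10 (length 2)
  B: 01 (length 2)
  J: 1101 (length 4)
  A: 1100 (length 4)
  H: 111 (length 3)
  G: 00 (length 2)
Average code length: 297/120 = 2.4750 bits/symbol


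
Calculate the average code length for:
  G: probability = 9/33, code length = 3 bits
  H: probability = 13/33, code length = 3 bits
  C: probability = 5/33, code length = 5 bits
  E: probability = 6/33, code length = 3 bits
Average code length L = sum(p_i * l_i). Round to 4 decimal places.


Weighted contributions p_i * l_i:
  G: (9/33) * 3 = 27/33
  H: (13/33) * 3 = 39/33
  C: (5/33) * 5 = 25/33
  E: (6/33) * 3 = 18/33
Sum = (27 + 39 + 25 + 18)/33 = 109/33

L = 109/33 = 3.3030 bits/symbol


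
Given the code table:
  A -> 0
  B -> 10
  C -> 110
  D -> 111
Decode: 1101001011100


Decoding:
110 -> C
10 -> B
0 -> A
10 -> B
111 -> D
0 -> A
0 -> A


Result: CBABDAA


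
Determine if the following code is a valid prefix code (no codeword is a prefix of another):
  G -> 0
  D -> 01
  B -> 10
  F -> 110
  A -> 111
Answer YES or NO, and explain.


Checking each pair (does one codeword prefix another?):
  G='0' vs D='01': prefix -- VIOLATION

NO -- this is NOT a valid prefix code. G (0) is a prefix of D (01).


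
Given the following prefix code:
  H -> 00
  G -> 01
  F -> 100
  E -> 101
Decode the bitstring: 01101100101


Decoding step by step:
Bits 01 -> G
Bits 101 -> E
Bits 100 -> F
Bits 101 -> E


Decoded message: GEFE


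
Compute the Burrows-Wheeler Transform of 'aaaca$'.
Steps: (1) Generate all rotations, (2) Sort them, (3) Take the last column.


Rotations (sorted):
  0: $aaaca -> last char: a
  1: a$aaac -> last char: c
  2: aaaca$ -> last char: $
  3: aaca$a -> last char: a
  4: aca$aa -> last char: a
  5: ca$aaa -> last char: a


BWT = ac$aaa


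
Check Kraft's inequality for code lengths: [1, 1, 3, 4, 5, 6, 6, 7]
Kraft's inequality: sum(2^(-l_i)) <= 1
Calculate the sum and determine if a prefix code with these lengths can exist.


Sum = 2^(-1) + 2^(-1) + 2^(-3) + 2^(-4) + 2^(-5) + 2^(-6) + 2^(-6) + 2^(-7)
    = 0.5 + 0.5 + 0.125 + 0.0625 + 0.03125 + 0.015625 + 0.015625 + 0.0078125
    = 161/128 = 1.2578125
Since 1.2578125 > 1, Kraft's inequality is NOT satisfied.
A prefix code with these lengths CANNOT exist.

Kraft sum = 1.2578125. Not satisfied.


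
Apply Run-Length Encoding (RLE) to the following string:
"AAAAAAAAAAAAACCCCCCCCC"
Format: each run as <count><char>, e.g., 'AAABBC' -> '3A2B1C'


Scanning runs left to right:
  i=0: run of 'A' x 13 -> '13A'
  i=13: run of 'C' x 9 -> '9C'

RLE = 13A9C


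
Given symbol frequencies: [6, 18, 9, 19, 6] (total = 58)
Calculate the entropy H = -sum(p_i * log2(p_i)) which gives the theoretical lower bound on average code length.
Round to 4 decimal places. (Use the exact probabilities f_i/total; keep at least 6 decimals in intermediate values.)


Per-symbol terms -p_i * log2(p_i) with p_i = f_i/58:
  p = 6/58 = 0.103448: log2(p) = -3.273018, -p*log2(p) = 0.338588
  p = 18/58 = 0.310345: log2(p) = -1.688056, -p*log2(p) = 0.523879
  p = 9/58 = 0.155172: log2(p) = -2.688056, -p*log2(p) = 0.417112
  p = 19/58 = 0.327586: log2(p) = -1.610053, -p*log2(p) = 0.527431
  p = 6/58 = 0.103448: log2(p) = -3.273018, -p*log2(p) = 0.338588
H = 0.338588 + 0.523879 + 0.417112 + 0.527431 + 0.338588 = 2.145598

H = 2.1456 bits/symbol


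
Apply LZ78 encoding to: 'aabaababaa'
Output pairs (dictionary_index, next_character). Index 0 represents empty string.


LZ78 encoding steps:
Dictionary: {0: ''}
Step 1: w='' (idx 0), next='a' -> output (0, 'a'), add 'a' as idx 1
Step 2: w='a' (idx 1), next='b' -> output (1, 'b'), add 'ab' as idx 2
Step 3: w='a' (idx 1), next='a' -> output (1, 'a'), add 'aa' as idx 3
Step 4: w='' (idx 0), next='b' -> output (0, 'b'), add 'b' as idx 4
Step 5: w='ab' (idx 2), next='a' -> output (2, 'a'), add 'aba' as idx 5
Step 6: w='a' (idx 1), end of input -> output (1, '')


Encoded: [(0, 'a'), (1, 'b'), (1, 'a'), (0, 'b'), (2, 'a'), (1, '')]


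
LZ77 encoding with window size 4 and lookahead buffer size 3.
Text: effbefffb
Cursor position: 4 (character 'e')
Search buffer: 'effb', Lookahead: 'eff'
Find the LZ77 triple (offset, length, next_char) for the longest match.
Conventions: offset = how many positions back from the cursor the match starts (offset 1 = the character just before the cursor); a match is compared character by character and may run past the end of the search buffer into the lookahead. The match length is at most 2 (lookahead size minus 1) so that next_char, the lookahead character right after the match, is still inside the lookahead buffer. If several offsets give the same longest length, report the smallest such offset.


Try each offset into the search buffer:
  offset=1 (pos 3, char 'b'): match length 0
  offset=2 (pos 2, char 'f'): match length 0
  offset=3 (pos 1, char 'f'): match length 0
  offset=4 (pos 0, char 'e'): match length 2
Longest match has length 2 at offset 4.
next_char = character at position 4 + 2 = 6 -> 'f'

Best match: offset=4, length=2 (matching 'ef' starting at position 0)
LZ77 triple: (4, 2, 'f')


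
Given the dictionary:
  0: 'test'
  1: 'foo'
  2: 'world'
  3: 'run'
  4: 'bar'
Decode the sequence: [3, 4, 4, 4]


Look up each index in the dictionary:
  3 -> 'run'
  4 -> 'bar'
  4 -> 'bar'
  4 -> 'bar'

Decoded: "run bar bar bar"


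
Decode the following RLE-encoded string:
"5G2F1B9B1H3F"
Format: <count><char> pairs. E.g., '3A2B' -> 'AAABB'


Expanding each <count><char> pair:
  5G -> 'GGGGG'
  2F -> 'FF'
  1B -> 'B'
  9B -> 'BBBBBBBBB'
  1H -> 'H'
  3F -> 'FFF'

Decoded = GGGGGFFBBBBBBBBBBHFFF


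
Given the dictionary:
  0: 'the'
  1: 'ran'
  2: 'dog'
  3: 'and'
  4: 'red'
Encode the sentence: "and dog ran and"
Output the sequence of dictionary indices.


Look up each word in the dictionary:
  'and' -> 3
  'dog' -> 2
  'ran' -> 1
  'and' -> 3

Encoded: [3, 2, 1, 3]


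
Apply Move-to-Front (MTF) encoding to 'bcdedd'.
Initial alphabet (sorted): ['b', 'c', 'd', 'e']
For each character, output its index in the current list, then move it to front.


MTF encoding:
'b': index 0 in ['b', 'c', 'd', 'e'] -> ['b', 'c', 'd', 'e']
'c': index 1 in ['b', 'c', 'd', 'e'] -> ['c', 'b', 'd', 'e']
'd': index 2 in ['c', 'b', 'd', 'e'] -> ['d', 'c', 'b', 'e']
'e': index 3 in ['d', 'c', 'b', 'e'] -> ['e', 'd', 'c', 'b']
'd': index 1 in ['e', 'd', 'c', 'b'] -> ['d', 'e', 'c', 'b']
'd': index 0 in ['d', 'e', 'c', 'b'] -> ['d', 'e', 'c', 'b']


Output: [0, 1, 2, 3, 1, 0]


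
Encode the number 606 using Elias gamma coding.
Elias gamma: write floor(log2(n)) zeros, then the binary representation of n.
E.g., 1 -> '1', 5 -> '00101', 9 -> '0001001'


num_bits = floor(log2(606)) + 1 = 10
leading_zeros = num_bits - 1 = 9
binary(606) = 1001011110

Elias gamma(606) = '000000000' + '1001011110' = 0000000001001011110 (19 bits)


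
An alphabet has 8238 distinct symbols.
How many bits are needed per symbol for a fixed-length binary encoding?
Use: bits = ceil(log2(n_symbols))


log2(8238) = 13.0081
Bracket: 2^13 = 8192 < 8238 <= 2^14 = 16384
So ceil(log2(8238)) = 14

bits = ceil(log2(8238)) = ceil(13.0081) = 14 bits


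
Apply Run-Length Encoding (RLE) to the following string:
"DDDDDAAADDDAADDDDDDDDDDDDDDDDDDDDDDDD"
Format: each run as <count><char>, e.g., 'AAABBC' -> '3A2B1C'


Scanning runs left to right:
  i=0: run of 'D' x 5 -> '5D'
  i=5: run of 'A' x 3 -> '3A'
  i=8: run of 'D' x 3 -> '3D'
  i=11: run of 'A' x 2 -> '2A'
  i=13: run of 'D' x 24 -> '24D'

RLE = 5D3A3D2A24D


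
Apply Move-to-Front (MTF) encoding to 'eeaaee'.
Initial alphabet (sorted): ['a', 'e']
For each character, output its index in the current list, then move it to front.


MTF encoding:
'e': index 1 in ['a', 'e'] -> ['e', 'a']
'e': index 0 in ['e', 'a'] -> ['e', 'a']
'a': index 1 in ['e', 'a'] -> ['a', 'e']
'a': index 0 in ['a', 'e'] -> ['a', 'e']
'e': index 1 in ['a', 'e'] -> ['e', 'a']
'e': index 0 in ['e', 'a'] -> ['e', 'a']


Output: [1, 0, 1, 0, 1, 0]


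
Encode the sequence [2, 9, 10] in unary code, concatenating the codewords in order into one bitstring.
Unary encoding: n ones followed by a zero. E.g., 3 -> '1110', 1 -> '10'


Encode each number as n ones followed by a terminating 0:
  2 -> 110 (3 bits)
  9 -> 1111111110 (10 bits)
  10 -> 11111111110 (11 bits)
Total length = 3 + 10 + 11 = 24 bits.

Unary([2, 9, 10]) = 110111111111011111111110 (24 bits)


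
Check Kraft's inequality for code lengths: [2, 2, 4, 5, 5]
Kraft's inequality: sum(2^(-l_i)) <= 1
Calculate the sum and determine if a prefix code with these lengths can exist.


Sum = 2^(-2) + 2^(-2) + 2^(-4) + 2^(-5) + 2^(-5)
    = 0.25 + 0.25 + 0.0625 + 0.03125 + 0.03125
    = 20/32 = 0.625
Since 0.625 <= 1, Kraft's inequality IS satisfied.
A prefix code with these lengths CAN exist.

Kraft sum = 0.625. Satisfied.


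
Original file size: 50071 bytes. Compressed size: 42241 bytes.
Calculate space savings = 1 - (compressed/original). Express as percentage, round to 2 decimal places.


ratio = compressed/original = 42241/50071 = 0.843622
savings = 1 - ratio = 1 - 0.843622 = 0.156378
as a percentage: 0.156378 * 100 = 15.64%

Space savings = 1 - 42241/50071 = 15.64%


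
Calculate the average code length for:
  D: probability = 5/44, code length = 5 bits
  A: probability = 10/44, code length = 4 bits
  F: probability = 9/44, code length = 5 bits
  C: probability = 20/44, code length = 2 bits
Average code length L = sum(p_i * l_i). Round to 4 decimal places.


Weighted contributions p_i * l_i:
  D: (5/44) * 5 = 25/44
  A: (10/44) * 4 = 40/44
  F: (9/44) * 5 = 45/44
  C: (20/44) * 2 = 40/44
Sum = (25 + 40 + 45 + 40)/44 = 150/44

L = 150/44 = 3.4091 bits/symbol


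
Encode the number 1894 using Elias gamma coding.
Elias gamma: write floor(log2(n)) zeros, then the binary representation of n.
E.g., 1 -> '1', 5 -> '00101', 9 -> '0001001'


num_bits = floor(log2(1894)) + 1 = 11
leading_zeros = num_bits - 1 = 10
binary(1894) = 11101100110

Elias gamma(1894) = '0000000000' + '11101100110' = 000000000011101100110 (21 bits)


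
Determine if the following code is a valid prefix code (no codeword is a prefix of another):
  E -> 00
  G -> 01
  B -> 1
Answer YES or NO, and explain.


Checking each pair (does one codeword prefix another?):
  E='00' vs G='01': no prefix
  E='00' vs B='1': no prefix
  G='01' vs E='00': no prefix
  G='01' vs B='1': no prefix
  B='1' vs E='00': no prefix
  B='1' vs G='01': no prefix
No violation found over all pairs.

YES -- this is a valid prefix code. No codeword is a prefix of any other codeword.


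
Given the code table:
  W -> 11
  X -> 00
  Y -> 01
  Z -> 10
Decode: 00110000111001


Decoding:
00 -> X
11 -> W
00 -> X
00 -> X
11 -> W
10 -> Z
01 -> Y


Result: XWXXWZY


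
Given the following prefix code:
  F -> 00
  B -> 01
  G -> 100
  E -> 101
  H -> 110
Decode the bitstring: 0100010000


Decoding step by step:
Bits 01 -> B
Bits 00 -> F
Bits 01 -> B
Bits 00 -> F
Bits 00 -> F


Decoded message: BFBFF


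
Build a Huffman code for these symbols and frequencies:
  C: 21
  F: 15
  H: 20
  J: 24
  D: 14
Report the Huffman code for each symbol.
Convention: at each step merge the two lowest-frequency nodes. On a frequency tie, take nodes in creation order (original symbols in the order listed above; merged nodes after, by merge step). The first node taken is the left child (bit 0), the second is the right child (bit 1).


Huffman tree construction:
Step 1: Merge D(14) + F(15) = 29
Step 2: Merge H(20) + C(21) = 41
Step 3: Merge J(24) + (D+F)(29) = 53
Step 4: Merge (H+C)(41) + (J+(D+F))(53) = 94
Read each symbol's code off the tree from the root (left child = 0, right child = 1).

Codes:
  C: 01 (length 2)
  F: 111 (length 3)
  H: 00 (length 2)
  J: 10 (length 2)
  D: 110 (length 3)
Average code length: 217/94 = 2.3085 bits/symbol


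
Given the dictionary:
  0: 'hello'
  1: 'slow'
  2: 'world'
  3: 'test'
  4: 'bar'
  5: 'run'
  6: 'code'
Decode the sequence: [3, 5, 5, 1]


Look up each index in the dictionary:
  3 -> 'test'
  5 -> 'run'
  5 -> 'run'
  1 -> 'slow'

Decoded: "test run run slow"


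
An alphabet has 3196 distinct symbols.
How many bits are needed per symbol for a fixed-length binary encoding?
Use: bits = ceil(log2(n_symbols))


log2(3196) = 11.6421
Bracket: 2^11 = 2048 < 3196 <= 2^12 = 4096
So ceil(log2(3196)) = 12

bits = ceil(log2(3196)) = ceil(11.6421) = 12 bits


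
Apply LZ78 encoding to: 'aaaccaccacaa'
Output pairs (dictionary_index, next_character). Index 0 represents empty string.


LZ78 encoding steps:
Dictionary: {0: ''}
Step 1: w='' (idx 0), next='a' -> output (0, 'a'), add 'a' as idx 1
Step 2: w='a' (idx 1), next='a' -> output (1, 'a'), add 'aa' as idx 2
Step 3: w='' (idx 0), next='c' -> output (0, 'c'), add 'c' as idx 3
Step 4: w='c' (idx 3), next='a' -> output (3, 'a'), add 'ca' as idx 4
Step 5: w='c' (idx 3), next='c' -> output (3, 'c'), add 'cc' as idx 5
Step 6: w='a' (idx 1), next='c' -> output (1, 'c'), add 'ac' as idx 6
Step 7: w='aa' (idx 2), end of input -> output (2, '')


Encoded: [(0, 'a'), (1, 'a'), (0, 'c'), (3, 'a'), (3, 'c'), (1, 'c'), (2, '')]


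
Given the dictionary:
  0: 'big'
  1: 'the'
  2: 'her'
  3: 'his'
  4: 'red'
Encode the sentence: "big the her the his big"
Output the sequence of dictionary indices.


Look up each word in the dictionary:
  'big' -> 0
  'the' -> 1
  'her' -> 2
  'the' -> 1
  'his' -> 3
  'big' -> 0

Encoded: [0, 1, 2, 1, 3, 0]


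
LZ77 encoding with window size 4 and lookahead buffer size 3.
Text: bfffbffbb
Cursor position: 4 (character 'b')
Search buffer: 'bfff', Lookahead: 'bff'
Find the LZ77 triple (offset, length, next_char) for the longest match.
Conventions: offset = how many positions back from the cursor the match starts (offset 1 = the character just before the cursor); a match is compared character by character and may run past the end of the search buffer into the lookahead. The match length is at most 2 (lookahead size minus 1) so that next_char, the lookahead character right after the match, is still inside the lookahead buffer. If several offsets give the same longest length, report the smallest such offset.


Try each offset into the search buffer:
  offset=1 (pos 3, char 'f'): match length 0
  offset=2 (pos 2, char 'f'): match length 0
  offset=3 (pos 1, char 'f'): match length 0
  offset=4 (pos 0, char 'b'): match length 2
Longest match has length 2 at offset 4.
next_char = character at position 4 + 2 = 6 -> 'f'

Best match: offset=4, length=2 (matching 'bf' starting at position 0)
LZ77 triple: (4, 2, 'f')


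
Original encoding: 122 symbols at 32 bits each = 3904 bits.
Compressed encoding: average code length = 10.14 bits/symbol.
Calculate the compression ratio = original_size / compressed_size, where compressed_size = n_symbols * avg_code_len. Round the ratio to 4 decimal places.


original_size = n_symbols * orig_bits = 122 * 32 = 3904 bits
compressed_size = n_symbols * avg_code_len = 122 * 10.14 = 1237.08 bits
ratio = original_size / compressed_size = 3904 / 1237.08 = 3.1558

Compression ratio = 3.1558


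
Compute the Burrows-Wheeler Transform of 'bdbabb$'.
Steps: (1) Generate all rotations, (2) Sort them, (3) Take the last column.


Rotations (sorted):
  0: $bdbabb -> last char: b
  1: abb$bdb -> last char: b
  2: b$bdbab -> last char: b
  3: babb$bd -> last char: d
  4: bb$bdba -> last char: a
  5: bdbabb$ -> last char: $
  6: dbabb$b -> last char: b


BWT = bbbda$b


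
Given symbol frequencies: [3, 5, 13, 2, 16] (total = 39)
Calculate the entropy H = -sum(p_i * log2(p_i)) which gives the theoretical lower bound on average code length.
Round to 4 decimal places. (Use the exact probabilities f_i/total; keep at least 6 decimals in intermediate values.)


Per-symbol terms -p_i * log2(p_i) with p_i = f_i/39:
  p = 3/39 = 0.076923: log2(p) = -3.700440, -p*log2(p) = 0.284649
  p = 5/39 = 0.128205: log2(p) = -2.963474, -p*log2(p) = 0.379933
  p = 13/39 = 0.333333: log2(p) = -1.584963, -p*log2(p) = 0.528321
  p = 2/39 = 0.051282: log2(p) = -4.285402, -p*log2(p) = 0.219764
  p = 16/39 = 0.410256: log2(p) = -1.285402, -p*log2(p) = 0.527345
H = 0.284649 + 0.379933 + 0.528321 + 0.219764 + 0.527345 = 1.940012

H = 1.94 bits/symbol


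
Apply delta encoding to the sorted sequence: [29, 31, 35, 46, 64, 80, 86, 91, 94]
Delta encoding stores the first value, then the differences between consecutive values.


First value: 29
Deltas:
  31 - 29 = 2
  35 - 31 = 4
  46 - 35 = 11
  64 - 46 = 18
  80 - 64 = 16
  86 - 80 = 6
  91 - 86 = 5
  94 - 91 = 3


Delta encoded: [29, 2, 4, 11, 18, 16, 6, 5, 3]


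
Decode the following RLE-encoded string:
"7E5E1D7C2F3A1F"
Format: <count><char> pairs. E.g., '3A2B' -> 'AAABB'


Expanding each <count><char> pair:
  7E -> 'EEEEEEE'
  5E -> 'EEEEE'
  1D -> 'D'
  7C -> 'CCCCCCC'
  2F -> 'FF'
  3A -> 'AAA'
  1F -> 'F'

Decoded = EEEEEEEEEEEEDCCCCCCCFFAAAF


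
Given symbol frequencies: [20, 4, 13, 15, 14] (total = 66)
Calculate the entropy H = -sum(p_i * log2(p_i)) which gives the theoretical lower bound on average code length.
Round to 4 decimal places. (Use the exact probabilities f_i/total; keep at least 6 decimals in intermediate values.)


Per-symbol terms -p_i * log2(p_i) with p_i = f_i/66:
  p = 20/66 = 0.303030: log2(p) = -1.722466, -p*log2(p) = 0.521959
  p = 4/66 = 0.060606: log2(p) = -4.044394, -p*log2(p) = 0.245115
  p = 13/66 = 0.196970: log2(p) = -2.343954, -p*log2(p) = 0.461688
  p = 15/66 = 0.227273: log2(p) = -2.137504, -p*log2(p) = 0.485796
  p = 14/66 = 0.212121: log2(p) = -2.237039, -p*log2(p) = 0.474523
H = 0.521959 + 0.245115 + 0.461688 + 0.485796 + 0.474523 = 2.189081

H = 2.1891 bits/symbol


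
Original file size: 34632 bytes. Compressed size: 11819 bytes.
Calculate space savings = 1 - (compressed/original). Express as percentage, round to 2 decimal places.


ratio = compressed/original = 11819/34632 = 0.341274
savings = 1 - ratio = 1 - 0.341274 = 0.658726
as a percentage: 0.658726 * 100 = 65.87%

Space savings = 1 - 11819/34632 = 65.87%


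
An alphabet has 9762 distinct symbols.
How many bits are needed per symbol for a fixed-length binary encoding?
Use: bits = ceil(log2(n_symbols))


log2(9762) = 13.253
Bracket: 2^13 = 8192 < 9762 <= 2^14 = 16384
So ceil(log2(9762)) = 14

bits = ceil(log2(9762)) = ceil(13.253) = 14 bits


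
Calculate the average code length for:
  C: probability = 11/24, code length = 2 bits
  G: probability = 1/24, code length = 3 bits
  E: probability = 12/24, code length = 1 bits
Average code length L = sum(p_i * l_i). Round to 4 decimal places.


Weighted contributions p_i * l_i:
  C: (11/24) * 2 = 22/24
  G: (1/24) * 3 = 3/24
  E: (12/24) * 1 = 12/24
Sum = (22 + 3 + 12)/24 = 37/24

L = 37/24 = 1.5417 bits/symbol


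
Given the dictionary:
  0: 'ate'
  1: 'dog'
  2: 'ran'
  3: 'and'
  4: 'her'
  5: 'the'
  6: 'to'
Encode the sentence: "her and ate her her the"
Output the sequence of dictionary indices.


Look up each word in the dictionary:
  'her' -> 4
  'and' -> 3
  'ate' -> 0
  'her' -> 4
  'her' -> 4
  'the' -> 5

Encoded: [4, 3, 0, 4, 4, 5]


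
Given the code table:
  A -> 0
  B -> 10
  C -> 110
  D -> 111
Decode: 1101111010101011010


Decoding:
110 -> C
111 -> D
10 -> B
10 -> B
10 -> B
10 -> B
110 -> C
10 -> B


Result: CDBBBBCB


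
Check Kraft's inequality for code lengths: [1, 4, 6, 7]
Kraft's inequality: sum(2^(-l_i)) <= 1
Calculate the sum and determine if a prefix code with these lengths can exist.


Sum = 2^(-1) + 2^(-4) + 2^(-6) + 2^(-7)
    = 0.5 + 0.0625 + 0.015625 + 0.0078125
    = 75/128 = 0.5859375
Since 0.5859375 <= 1, Kraft's inequality IS satisfied.
A prefix code with these lengths CAN exist.

Kraft sum = 0.5859375. Satisfied.


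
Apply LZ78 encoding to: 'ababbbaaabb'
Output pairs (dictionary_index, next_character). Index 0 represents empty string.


LZ78 encoding steps:
Dictionary: {0: ''}
Step 1: w='' (idx 0), next='a' -> output (0, 'a'), add 'a' as idx 1
Step 2: w='' (idx 0), next='b' -> output (0, 'b'), add 'b' as idx 2
Step 3: w='a' (idx 1), next='b' -> output (1, 'b'), add 'ab' as idx 3
Step 4: w='b' (idx 2), next='b' -> output (2, 'b'), add 'bb' as idx 4
Step 5: w='a' (idx 1), next='a' -> output (1, 'a'), add 'aa' as idx 5
Step 6: w='ab' (idx 3), next='b' -> output (3, 'b'), add 'abb' as idx 6


Encoded: [(0, 'a'), (0, 'b'), (1, 'b'), (2, 'b'), (1, 'a'), (3, 'b')]


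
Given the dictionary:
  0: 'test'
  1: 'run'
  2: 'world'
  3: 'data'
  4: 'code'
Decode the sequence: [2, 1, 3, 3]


Look up each index in the dictionary:
  2 -> 'world'
  1 -> 'run'
  3 -> 'data'
  3 -> 'data'

Decoded: "world run data data"


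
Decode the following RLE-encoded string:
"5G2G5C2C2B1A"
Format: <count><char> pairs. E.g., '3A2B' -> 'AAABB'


Expanding each <count><char> pair:
  5G -> 'GGGGG'
  2G -> 'GG'
  5C -> 'CCCCC'
  2C -> 'CC'
  2B -> 'BB'
  1A -> 'A'

Decoded = GGGGGGGCCCCCCCBBA


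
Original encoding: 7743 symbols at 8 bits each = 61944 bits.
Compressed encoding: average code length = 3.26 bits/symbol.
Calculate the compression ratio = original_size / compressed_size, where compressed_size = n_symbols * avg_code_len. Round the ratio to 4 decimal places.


original_size = n_symbols * orig_bits = 7743 * 8 = 61944 bits
compressed_size = n_symbols * avg_code_len = 7743 * 3.26 = 25242.18 bits
ratio = original_size / compressed_size = 61944 / 25242.18 = 2.454

Compression ratio = 2.454


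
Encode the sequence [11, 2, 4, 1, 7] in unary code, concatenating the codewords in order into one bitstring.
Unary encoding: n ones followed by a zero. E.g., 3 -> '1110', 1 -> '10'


Encode each number as n ones followed by a terminating 0:
  11 -> 111111111110 (12 bits)
  2 -> 110 (3 bits)
  4 -> 11110 (5 bits)
  1 -> 10 (2 bits)
  7 -> 11111110 (8 bits)
Total length = 12 + 3 + 5 + 2 + 8 = 30 bits.

Unary([11, 2, 4, 1, 7]) = 111111111110110111101011111110 (30 bits)


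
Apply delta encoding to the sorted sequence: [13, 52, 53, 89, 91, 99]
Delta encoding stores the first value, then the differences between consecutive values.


First value: 13
Deltas:
  52 - 13 = 39
  53 - 52 = 1
  89 - 53 = 36
  91 - 89 = 2
  99 - 91 = 8


Delta encoded: [13, 39, 1, 36, 2, 8]


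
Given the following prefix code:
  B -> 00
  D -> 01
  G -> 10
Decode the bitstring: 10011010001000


Decoding step by step:
Bits 10 -> G
Bits 01 -> D
Bits 10 -> G
Bits 10 -> G
Bits 00 -> B
Bits 10 -> G
Bits 00 -> B


Decoded message: GDGGBGB


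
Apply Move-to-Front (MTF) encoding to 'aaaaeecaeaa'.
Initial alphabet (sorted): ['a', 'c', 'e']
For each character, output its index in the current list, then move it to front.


MTF encoding:
'a': index 0 in ['a', 'c', 'e'] -> ['a', 'c', 'e']
'a': index 0 in ['a', 'c', 'e'] -> ['a', 'c', 'e']
'a': index 0 in ['a', 'c', 'e'] -> ['a', 'c', 'e']
'a': index 0 in ['a', 'c', 'e'] -> ['a', 'c', 'e']
'e': index 2 in ['a', 'c', 'e'] -> ['e', 'a', 'c']
'e': index 0 in ['e', 'a', 'c'] -> ['e', 'a', 'c']
'c': index 2 in ['e', 'a', 'c'] -> ['c', 'e', 'a']
'a': index 2 in ['c', 'e', 'a'] -> ['a', 'c', 'e']
'e': index 2 in ['a', 'c', 'e'] -> ['e', 'a', 'c']
'a': index 1 in ['e', 'a', 'c'] -> ['a', 'e', 'c']
'a': index 0 in ['a', 'e', 'c'] -> ['a', 'e', 'c']


Output: [0, 0, 0, 0, 2, 0, 2, 2, 2, 1, 0]


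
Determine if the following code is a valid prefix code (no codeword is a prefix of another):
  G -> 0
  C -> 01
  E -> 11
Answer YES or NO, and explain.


Checking each pair (does one codeword prefix another?):
  G='0' vs C='01': prefix -- VIOLATION

NO -- this is NOT a valid prefix code. G (0) is a prefix of C (01).


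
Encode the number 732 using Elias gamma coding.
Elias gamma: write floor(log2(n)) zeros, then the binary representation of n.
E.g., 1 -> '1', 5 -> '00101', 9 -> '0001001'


num_bits = floor(log2(732)) + 1 = 10
leading_zeros = num_bits - 1 = 9
binary(732) = 1011011100

Elias gamma(732) = '000000000' + '1011011100' = 0000000001011011100 (19 bits)


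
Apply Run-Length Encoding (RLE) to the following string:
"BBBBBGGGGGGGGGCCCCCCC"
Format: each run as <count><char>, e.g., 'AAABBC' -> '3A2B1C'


Scanning runs left to right:
  i=0: run of 'B' x 5 -> '5B'
  i=5: run of 'G' x 9 -> '9G'
  i=14: run of 'C' x 7 -> '7C'

RLE = 5B9G7C


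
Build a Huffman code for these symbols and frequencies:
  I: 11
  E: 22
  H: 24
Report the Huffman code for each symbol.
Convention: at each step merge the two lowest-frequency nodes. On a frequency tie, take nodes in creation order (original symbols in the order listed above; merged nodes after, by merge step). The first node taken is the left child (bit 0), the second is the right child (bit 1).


Huffman tree construction:
Step 1: Merge I(11) + E(22) = 33
Step 2: Merge H(24) + (I+E)(33) = 57
Read each symbol's code off the tree from the root (left child = 0, right child = 1).

Codes:
  I: 10 (length 2)
  E: 11 (length 2)
  H: 0 (length 1)
Average code length: 90/57 = 1.5789 bits/symbol


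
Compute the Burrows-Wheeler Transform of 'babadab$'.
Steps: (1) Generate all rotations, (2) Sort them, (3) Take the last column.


Rotations (sorted):
  0: $babadab -> last char: b
  1: ab$babad -> last char: d
  2: abadab$b -> last char: b
  3: adab$bab -> last char: b
  4: b$babada -> last char: a
  5: babadab$ -> last char: $
  6: badab$ba -> last char: a
  7: dab$baba -> last char: a


BWT = bdbba$aa


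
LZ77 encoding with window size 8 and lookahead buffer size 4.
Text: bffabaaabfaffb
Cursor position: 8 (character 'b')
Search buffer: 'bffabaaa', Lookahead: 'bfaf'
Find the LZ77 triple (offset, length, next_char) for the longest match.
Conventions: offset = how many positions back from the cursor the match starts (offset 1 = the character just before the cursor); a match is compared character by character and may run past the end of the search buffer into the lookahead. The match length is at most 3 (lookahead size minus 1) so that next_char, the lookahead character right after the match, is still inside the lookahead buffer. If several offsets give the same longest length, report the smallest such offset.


Try each offset into the search buffer:
  offset=1 (pos 7, char 'a'): match length 0
  offset=2 (pos 6, char 'a'): match length 0
  offset=3 (pos 5, char 'a'): match length 0
  offset=4 (pos 4, char 'b'): match length 1
  offset=5 (pos 3, char 'a'): match length 0
  offset=6 (pos 2, char 'f'): match length 0
  offset=7 (pos 1, char 'f'): match length 0
  offset=8 (pos 0, char 'b'): match length 2
Longest match has length 2 at offset 8.
next_char = character at position 8 + 2 = 10 -> 'a'

Best match: offset=8, length=2 (matching 'bf' starting at position 0)
LZ77 triple: (8, 2, 'a')


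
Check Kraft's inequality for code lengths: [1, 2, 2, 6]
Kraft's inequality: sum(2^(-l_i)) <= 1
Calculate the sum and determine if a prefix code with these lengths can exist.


Sum = 2^(-1) + 2^(-2) + 2^(-2) + 2^(-6)
    = 0.5 + 0.25 + 0.25 + 0.015625
    = 65/64 = 1.015625
Since 1.015625 > 1, Kraft's inequality is NOT satisfied.
A prefix code with these lengths CANNOT exist.

Kraft sum = 1.015625. Not satisfied.


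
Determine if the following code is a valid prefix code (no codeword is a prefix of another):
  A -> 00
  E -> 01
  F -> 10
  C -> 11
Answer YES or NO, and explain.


Checking each pair (does one codeword prefix another?):
  A='00' vs E='01': no prefix
  A='00' vs F='10': no prefix
  A='00' vs C='11': no prefix
  E='01' vs A='00': no prefix
  E='01' vs F='10': no prefix
  E='01' vs C='11': no prefix
  F='10' vs A='00': no prefix
  F='10' vs E='01': no prefix
  F='10' vs C='11': no prefix
  C='11' vs A='00': no prefix
  C='11' vs E='01': no prefix
  C='11' vs F='10': no prefix
No violation found over all pairs.

YES -- this is a valid prefix code. No codeword is a prefix of any other codeword.


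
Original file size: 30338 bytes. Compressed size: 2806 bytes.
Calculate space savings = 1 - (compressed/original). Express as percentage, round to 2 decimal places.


ratio = compressed/original = 2806/30338 = 0.092491
savings = 1 - ratio = 1 - 0.092491 = 0.907509
as a percentage: 0.907509 * 100 = 90.75%

Space savings = 1 - 2806/30338 = 90.75%


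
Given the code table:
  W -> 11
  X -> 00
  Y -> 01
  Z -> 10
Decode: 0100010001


Decoding:
01 -> Y
00 -> X
01 -> Y
00 -> X
01 -> Y


Result: YXYXY


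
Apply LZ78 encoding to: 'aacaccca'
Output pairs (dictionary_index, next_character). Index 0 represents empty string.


LZ78 encoding steps:
Dictionary: {0: ''}
Step 1: w='' (idx 0), next='a' -> output (0, 'a'), add 'a' as idx 1
Step 2: w='a' (idx 1), next='c' -> output (1, 'c'), add 'ac' as idx 2
Step 3: w='ac' (idx 2), next='c' -> output (2, 'c'), add 'acc' as idx 3
Step 4: w='' (idx 0), next='c' -> output (0, 'c'), add 'c' as idx 4
Step 5: w='a' (idx 1), end of input -> output (1, '')


Encoded: [(0, 'a'), (1, 'c'), (2, 'c'), (0, 'c'), (1, '')]


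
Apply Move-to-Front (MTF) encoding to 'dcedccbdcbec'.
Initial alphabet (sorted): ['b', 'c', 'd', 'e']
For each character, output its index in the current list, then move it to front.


MTF encoding:
'd': index 2 in ['b', 'c', 'd', 'e'] -> ['d', 'b', 'c', 'e']
'c': index 2 in ['d', 'b', 'c', 'e'] -> ['c', 'd', 'b', 'e']
'e': index 3 in ['c', 'd', 'b', 'e'] -> ['e', 'c', 'd', 'b']
'd': index 2 in ['e', 'c', 'd', 'b'] -> ['d', 'e', 'c', 'b']
'c': index 2 in ['d', 'e', 'c', 'b'] -> ['c', 'd', 'e', 'b']
'c': index 0 in ['c', 'd', 'e', 'b'] -> ['c', 'd', 'e', 'b']
'b': index 3 in ['c', 'd', 'e', 'b'] -> ['b', 'c', 'd', 'e']
'd': index 2 in ['b', 'c', 'd', 'e'] -> ['d', 'b', 'c', 'e']
'c': index 2 in ['d', 'b', 'c', 'e'] -> ['c', 'd', 'b', 'e']
'b': index 2 in ['c', 'd', 'b', 'e'] -> ['b', 'c', 'd', 'e']
'e': index 3 in ['b', 'c', 'd', 'e'] -> ['e', 'b', 'c', 'd']
'c': index 2 in ['e', 'b', 'c', 'd'] -> ['c', 'e', 'b', 'd']


Output: [2, 2, 3, 2, 2, 0, 3, 2, 2, 2, 3, 2]


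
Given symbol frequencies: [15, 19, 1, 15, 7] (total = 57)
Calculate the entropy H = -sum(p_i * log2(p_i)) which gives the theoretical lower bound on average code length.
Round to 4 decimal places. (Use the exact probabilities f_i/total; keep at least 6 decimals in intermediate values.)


Per-symbol terms -p_i * log2(p_i) with p_i = f_i/57:
  p = 15/57 = 0.263158: log2(p) = -1.925999, -p*log2(p) = 0.506842
  p = 19/57 = 0.333333: log2(p) = -1.584963, -p*log2(p) = 0.528321
  p = 1/57 = 0.017544: log2(p) = -5.832890, -p*log2(p) = 0.102331
  p = 15/57 = 0.263158: log2(p) = -1.925999, -p*log2(p) = 0.506842
  p = 7/57 = 0.122807: log2(p) = -3.025535, -p*log2(p) = 0.371557
H = 0.506842 + 0.528321 + 0.102331 + 0.506842 + 0.371557 = 2.015893

H = 2.0159 bits/symbol


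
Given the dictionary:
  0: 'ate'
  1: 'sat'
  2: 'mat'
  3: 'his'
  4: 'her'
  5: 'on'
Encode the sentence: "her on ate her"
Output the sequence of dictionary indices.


Look up each word in the dictionary:
  'her' -> 4
  'on' -> 5
  'ate' -> 0
  'her' -> 4

Encoded: [4, 5, 0, 4]


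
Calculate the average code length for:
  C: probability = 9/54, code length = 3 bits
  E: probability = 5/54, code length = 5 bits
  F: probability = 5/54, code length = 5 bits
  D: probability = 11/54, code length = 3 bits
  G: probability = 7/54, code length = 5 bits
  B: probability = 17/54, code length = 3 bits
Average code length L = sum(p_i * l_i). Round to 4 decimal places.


Weighted contributions p_i * l_i:
  C: (9/54) * 3 = 27/54
  E: (5/54) * 5 = 25/54
  F: (5/54) * 5 = 25/54
  D: (11/54) * 3 = 33/54
  G: (7/54) * 5 = 35/54
  B: (17/54) * 3 = 51/54
Sum = (27 + 25 + 25 + 33 + 35 + 51)/54 = 196/54

L = 196/54 = 3.6296 bits/symbol


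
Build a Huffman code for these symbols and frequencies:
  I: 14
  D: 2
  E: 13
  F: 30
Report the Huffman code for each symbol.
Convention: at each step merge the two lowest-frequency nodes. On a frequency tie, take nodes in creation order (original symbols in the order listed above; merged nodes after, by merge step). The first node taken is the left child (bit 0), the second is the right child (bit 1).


Huffman tree construction:
Step 1: Merge D(2) + E(13) = 15
Step 2: Merge I(14) + (D+E)(15) = 29
Step 3: Merge (I+(D+E))(29) + F(30) = 59
Read each symbol's code off the tree from the root (left child = 0, right child = 1).

Codes:
  I: 00 (length 2)
  D: 010 (length 3)
  E: 011 (length 3)
  F: 1 (length 1)
Average code length: 103/59 = 1.7458 bits/symbol


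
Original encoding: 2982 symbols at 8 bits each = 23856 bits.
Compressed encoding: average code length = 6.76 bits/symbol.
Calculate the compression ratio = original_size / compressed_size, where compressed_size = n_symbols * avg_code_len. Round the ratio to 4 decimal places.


original_size = n_symbols * orig_bits = 2982 * 8 = 23856 bits
compressed_size = n_symbols * avg_code_len = 2982 * 6.76 = 20158.32 bits
ratio = original_size / compressed_size = 23856 / 20158.32 = 1.1834

Compression ratio = 1.1834


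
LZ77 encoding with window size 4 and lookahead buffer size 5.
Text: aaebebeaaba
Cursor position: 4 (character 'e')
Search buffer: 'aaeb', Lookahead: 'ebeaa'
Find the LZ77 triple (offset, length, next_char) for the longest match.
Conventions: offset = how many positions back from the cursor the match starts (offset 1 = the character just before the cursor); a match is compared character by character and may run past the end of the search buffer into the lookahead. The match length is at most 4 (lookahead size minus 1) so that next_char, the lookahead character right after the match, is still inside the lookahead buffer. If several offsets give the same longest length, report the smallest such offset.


Try each offset into the search buffer:
  offset=1 (pos 3, char 'b'): match length 0
  offset=2 (pos 2, char 'e'): match length 3
  offset=3 (pos 1, char 'a'): match length 0
  offset=4 (pos 0, char 'a'): match length 0
Longest match has length 3 at offset 2.
next_char = character at position 4 + 3 = 7 -> 'a'

Best match: offset=2, length=3 (matching 'ebe' starting at position 2)
LZ77 triple: (2, 3, 'a')


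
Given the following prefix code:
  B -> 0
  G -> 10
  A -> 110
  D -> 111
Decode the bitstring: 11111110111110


Decoding step by step:
Bits 111 -> D
Bits 111 -> D
Bits 10 -> G
Bits 111 -> D
Bits 110 -> A


Decoded message: DDGDA


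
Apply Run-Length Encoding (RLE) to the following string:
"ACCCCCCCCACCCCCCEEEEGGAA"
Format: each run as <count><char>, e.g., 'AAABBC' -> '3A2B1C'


Scanning runs left to right:
  i=0: run of 'A' x 1 -> '1A'
  i=1: run of 'C' x 8 -> '8C'
  i=9: run of 'A' x 1 -> '1A'
  i=10: run of 'C' x 6 -> '6C'
  i=16: run of 'E' x 4 -> '4E'
  i=20: run of 'G' x 2 -> '2G'
  i=22: run of 'A' x 2 -> '2A'

RLE = 1A8C1A6C4E2G2A


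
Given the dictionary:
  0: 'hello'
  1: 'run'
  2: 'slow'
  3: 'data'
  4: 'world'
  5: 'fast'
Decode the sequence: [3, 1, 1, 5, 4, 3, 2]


Look up each index in the dictionary:
  3 -> 'data'
  1 -> 'run'
  1 -> 'run'
  5 -> 'fast'
  4 -> 'world'
  3 -> 'data'
  2 -> 'slow'

Decoded: "data run run fast world data slow"


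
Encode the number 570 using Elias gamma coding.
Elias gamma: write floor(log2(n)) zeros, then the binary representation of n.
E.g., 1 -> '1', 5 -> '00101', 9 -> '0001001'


num_bits = floor(log2(570)) + 1 = 10
leading_zeros = num_bits - 1 = 9
binary(570) = 1000111010

Elias gamma(570) = '000000000' + '1000111010' = 0000000001000111010 (19 bits)


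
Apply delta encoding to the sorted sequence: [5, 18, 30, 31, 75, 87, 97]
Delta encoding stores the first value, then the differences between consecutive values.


First value: 5
Deltas:
  18 - 5 = 13
  30 - 18 = 12
  31 - 30 = 1
  75 - 31 = 44
  87 - 75 = 12
  97 - 87 = 10


Delta encoded: [5, 13, 12, 1, 44, 12, 10]


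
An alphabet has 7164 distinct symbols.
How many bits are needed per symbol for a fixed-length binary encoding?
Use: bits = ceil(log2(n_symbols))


log2(7164) = 12.8065
Bracket: 2^12 = 4096 < 7164 <= 2^13 = 8192
So ceil(log2(7164)) = 13

bits = ceil(log2(7164)) = ceil(12.8065) = 13 bits


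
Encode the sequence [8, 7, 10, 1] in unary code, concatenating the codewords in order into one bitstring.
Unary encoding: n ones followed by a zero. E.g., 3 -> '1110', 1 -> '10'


Encode each number as n ones followed by a terminating 0:
  8 -> 111111110 (9 bits)
  7 -> 11111110 (8 bits)
  10 -> 11111111110 (11 bits)
  1 -> 10 (2 bits)
Total length = 9 + 8 + 11 + 2 = 30 bits.

Unary([8, 7, 10, 1]) = 111111110111111101111111111010 (30 bits)


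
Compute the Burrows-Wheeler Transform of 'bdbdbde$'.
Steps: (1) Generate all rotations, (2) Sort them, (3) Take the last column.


Rotations (sorted):
  0: $bdbdbde -> last char: e
  1: bdbdbde$ -> last char: $
  2: bdbde$bd -> last char: d
  3: bde$bdbd -> last char: d
  4: dbdbde$b -> last char: b
  5: dbde$bdb -> last char: b
  6: de$bdbdb -> last char: b
  7: e$bdbdbd -> last char: d


BWT = e$ddbbbd


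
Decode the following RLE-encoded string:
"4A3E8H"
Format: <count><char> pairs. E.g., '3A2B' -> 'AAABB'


Expanding each <count><char> pair:
  4A -> 'AAAA'
  3E -> 'EEE'
  8H -> 'HHHHHHHH'

Decoded = AAAAEEEHHHHHHHH


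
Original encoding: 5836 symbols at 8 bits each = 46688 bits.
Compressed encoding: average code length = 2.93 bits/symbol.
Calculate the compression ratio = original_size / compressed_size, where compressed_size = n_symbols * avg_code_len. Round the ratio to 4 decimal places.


original_size = n_symbols * orig_bits = 5836 * 8 = 46688 bits
compressed_size = n_symbols * avg_code_len = 5836 * 2.93 = 17099.48 bits
ratio = original_size / compressed_size = 46688 / 17099.48 = 2.7304

Compression ratio = 2.7304
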